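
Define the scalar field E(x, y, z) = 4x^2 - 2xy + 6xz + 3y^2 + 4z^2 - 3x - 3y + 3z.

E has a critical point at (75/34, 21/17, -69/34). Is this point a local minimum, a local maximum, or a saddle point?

The Hessian is constant: H = [[8, -2, 6], [-2, 6, 0], [6, 0, 8]].
Leading principal minors: Δ₁ = 8, Δ₂ = 44, Δ₃ = 136.
All leading minors are positive, so H is positive definite: a local minimum.

local minimum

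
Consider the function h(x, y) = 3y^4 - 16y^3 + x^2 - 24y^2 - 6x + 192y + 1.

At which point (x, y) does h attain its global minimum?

h(x,y) separates as P(x) + Q(y) + 1, so its minimum is min P + min Q + 1.
P'(x) = 2x - 6 vanishes at x ∈ {3}; Q'(y) = 12(y - 4)(y - 2)(y + 2) vanishes at y ∈ {-2, 2, 4}.
Local minima of P (where P''>0): P(3)=-9. Local minima of Q: Q(-2)=-304, Q(4)=128.
So the global minimum of h is P(3) + Q(-2) + 1 = -9 − 304 + 1 = -312, attained at (3, -2).

(3, -2)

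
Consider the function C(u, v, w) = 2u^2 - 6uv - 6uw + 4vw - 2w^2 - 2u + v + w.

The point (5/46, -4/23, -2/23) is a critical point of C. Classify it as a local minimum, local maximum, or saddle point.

saddle point

The Hessian is constant: H = [[4, -6, -6], [-6, 0, 4], [-6, 4, -4]].
Leading principal minors: Δ₁ = 4, Δ₂ = -36, Δ₃ = 368.
The minors fit neither the all-positive nor the alternating-sign pattern, so H is indefinite: a saddle point.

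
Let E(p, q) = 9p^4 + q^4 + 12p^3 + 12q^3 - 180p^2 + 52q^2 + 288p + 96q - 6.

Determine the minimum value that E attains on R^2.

-2566

E(p,q) separates as A(p) + B(q) − 6, so its minimum is min A + min B − 6.
A'(p) = 36(p - 2)(p - 1)(p + 4) vanishes at p ∈ {-4, 1, 2}; B'(q) = 4(q + 2)(q + 3)(q + 4) vanishes at q ∈ {-4, -3, -2}.
Local minima of A (where A''>0): A(-4)=-2496, A(2)=96. Local minima of B: B(-4)=-64, B(-2)=-64.
So the global minimum of E is A(-4) + B(-4) − 6 = -2496 − 64 − 6 = -2566, attained at (-4, -4).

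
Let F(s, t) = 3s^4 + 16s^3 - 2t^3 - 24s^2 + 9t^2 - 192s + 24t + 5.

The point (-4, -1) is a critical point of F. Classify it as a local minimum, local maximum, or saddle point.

The mixed partial ∂²F/∂s∂t is 0, so the Hessian at any point is diag(F_ss, F_tt) = diag(12(3s^2 + 8s - 4), 6(-2t + 3)).
At (-4, -1): H = diag(144, 30).
Both eigenvalues are positive, so H is positive definite: a local minimum.

local minimum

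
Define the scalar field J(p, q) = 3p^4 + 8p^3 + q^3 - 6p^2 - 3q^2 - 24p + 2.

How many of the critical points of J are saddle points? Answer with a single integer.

J separates as a function of p plus a function of q, so ∇J=0 decouples.
∂J/∂p = 12(p - 1)(p + 1)(p + 2) = 0 at p ∈ {-2, -1, 1}; ∂J/∂q = 3q(q - 2) = 0 at q ∈ {0, 2}.
The Hessian is diagonal: diag(J_pp, J_qq). Second derivatives: J_pp(-2)=36, J_pp(-1)=-24, J_pp(1)=72; J_qq(0)=-6, J_qq(2)=6.
Saddle points occur where the two diagonal entries have opposite signs: (-2, 0), (-1, 2), (1, 0). Count: 3.

3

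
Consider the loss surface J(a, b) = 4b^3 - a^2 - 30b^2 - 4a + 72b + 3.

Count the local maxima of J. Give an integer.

1

J separates as a function of a plus a function of b, so ∇J=0 decouples.
∂J/∂a = -2(a + 2) = 0 at a ∈ {-2}; ∂J/∂b = 12(b - 3)(b - 2) = 0 at b ∈ {2, 3}.
The Hessian is diagonal: diag(J_aa, J_bb). Second derivatives: J_aa(-2)=-2; J_bb(2)=-12, J_bb(3)=12.
Local maxima occur where both diagonal entries negative: (-2, 2). Count: 1.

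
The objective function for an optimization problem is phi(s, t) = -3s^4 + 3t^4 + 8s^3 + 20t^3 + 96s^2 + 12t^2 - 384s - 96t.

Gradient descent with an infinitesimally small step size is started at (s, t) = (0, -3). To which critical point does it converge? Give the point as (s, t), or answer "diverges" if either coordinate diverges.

(2, -4)

phi is separable, so gradient descent decouples: s follows -∂phi/∂s, t follows -∂phi/∂t.
∂phi/∂s = -12(s - 4)(s - 2)(s + 4); at s=0 this is -384, so s increases.
∂phi/∂t = 12(t - 1)(t + 2)(t + 4); at t=-3 this is 48, so t decreases.
s converges to its nearest critical value 2 (a local min of the s-part); t converges to -4. The iterate converges to (2, -4).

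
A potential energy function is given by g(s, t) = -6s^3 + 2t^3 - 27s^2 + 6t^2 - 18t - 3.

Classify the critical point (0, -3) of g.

The mixed partial ∂²g/∂s∂t is 0, so the Hessian at any point is diag(g_ss, g_tt) = diag(-18(2s + 3), 12(t + 1)).
At (0, -3): H = diag(-54, -24).
Both eigenvalues are negative, so H is negative definite: a local maximum.

local maximum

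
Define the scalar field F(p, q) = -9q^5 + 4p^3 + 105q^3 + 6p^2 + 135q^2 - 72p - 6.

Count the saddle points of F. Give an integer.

4

F separates as a function of p plus a function of q, so ∇F=0 decouples.
∂F/∂p = 12(p - 2)(p + 3) = 0 at p ∈ {-3, 2}; ∂F/∂q = -45q(q - 3)(q + 1)(q + 2) = 0 at q ∈ {-2, -1, 0, 3}.
The Hessian is diagonal: diag(F_pp, F_qq). Second derivatives: F_pp(-3)=-60, F_pp(2)=60; F_qq(-2)=450, F_qq(-1)=-180, F_qq(0)=270, F_qq(3)=-2700.
Saddle points occur where the two diagonal entries have opposite signs: (-3, -2), (-3, 0), (2, -1), (2, 3). Count: 4.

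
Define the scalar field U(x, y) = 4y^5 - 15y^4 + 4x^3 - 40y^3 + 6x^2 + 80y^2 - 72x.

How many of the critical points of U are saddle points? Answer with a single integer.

4

U separates as a function of x plus a function of y, so ∇U=0 decouples.
∂U/∂x = 12(x - 2)(x + 3) = 0 at x ∈ {-3, 2}; ∂U/∂y = 20y(y - 4)(y - 1)(y + 2) = 0 at y ∈ {-2, 0, 1, 4}.
The Hessian is diagonal: diag(U_xx, U_yy). Second derivatives: U_xx(-3)=-60, U_xx(2)=60; U_yy(-2)=-720, U_yy(0)=160, U_yy(1)=-180, U_yy(4)=1440.
Saddle points occur where the two diagonal entries have opposite signs: (-3, 0), (-3, 4), (2, -2), (2, 1). Count: 4.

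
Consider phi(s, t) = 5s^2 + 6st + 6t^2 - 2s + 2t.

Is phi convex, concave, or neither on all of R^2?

convex

phi is quadratic, so its Hessian is the constant matrix H = [[10, 6], [6, 12]].
det(H) = 84, tr(H) = 22.
det(H) > 0 and tr(H) > 0, so H is positive definite everywhere: convex.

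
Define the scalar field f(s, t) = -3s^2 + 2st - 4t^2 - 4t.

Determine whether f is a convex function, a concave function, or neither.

f is quadratic, so its Hessian is the constant matrix H = [[-6, 2], [2, -8]].
det(H) = 44, tr(H) = -14.
det(H) > 0 and tr(H) < 0, so H is negative definite everywhere: concave.

concave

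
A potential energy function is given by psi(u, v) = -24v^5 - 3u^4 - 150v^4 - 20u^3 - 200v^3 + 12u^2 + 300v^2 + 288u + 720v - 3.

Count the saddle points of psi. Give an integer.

6

psi separates as a function of u plus a function of v, so ∇psi=0 decouples.
∂psi/∂u = -12(u - 2)(u + 3)(u + 4) = 0 at u ∈ {-4, -3, 2}; ∂psi/∂v = -120(v - 1)(v + 1)(v + 2)(v + 3) = 0 at v ∈ {-3, -2, -1, 1}.
The Hessian is diagonal: diag(psi_uu, psi_vv). Second derivatives: psi_uu(-4)=-72, psi_uu(-3)=60, psi_uu(2)=-360; psi_vv(-3)=960, psi_vv(-2)=-360, psi_vv(-1)=480, psi_vv(1)=-2880.
Saddle points occur where the two diagonal entries have opposite signs: (-4, -3), (-4, -1), (-3, -2), (-3, 1), (2, -3), (2, -1). Count: 6.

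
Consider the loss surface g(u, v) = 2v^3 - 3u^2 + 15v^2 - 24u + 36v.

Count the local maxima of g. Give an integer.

1

g separates as a function of u plus a function of v, so ∇g=0 decouples.
∂g/∂u = -6(u + 4) = 0 at u ∈ {-4}; ∂g/∂v = 6(v + 2)(v + 3) = 0 at v ∈ {-3, -2}.
The Hessian is diagonal: diag(g_uu, g_vv). Second derivatives: g_uu(-4)=-6; g_vv(-3)=-6, g_vv(-2)=6.
Local maxima occur where both diagonal entries negative: (-4, -3). Count: 1.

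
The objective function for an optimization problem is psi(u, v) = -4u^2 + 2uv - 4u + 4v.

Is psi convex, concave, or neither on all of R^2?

neither

psi is quadratic, so its Hessian is the constant matrix H = [[-8, 2], [2, 0]].
det(H) = -4, tr(H) = -8.
det(H) < 0, so H is indefinite: neither convex nor concave.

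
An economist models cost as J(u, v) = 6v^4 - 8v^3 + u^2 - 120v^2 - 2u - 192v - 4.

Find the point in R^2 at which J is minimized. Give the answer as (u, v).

(1, 4)

J(u,v) separates as P(u) + Q(v) − 4, so its minimum is min P + min Q − 4.
P'(u) = 2u - 2 vanishes at u ∈ {1}; Q'(v) = 24(v - 4)(v + 1)(v + 2) vanishes at v ∈ {-2, -1, 4}.
Local minima of P (where P''>0): P(1)=-1. Local minima of Q: Q(-2)=64, Q(4)=-1664.
So the global minimum of J is P(1) + Q(4) − 4 = -1 − 1664 − 4 = -1669, attained at (1, 4).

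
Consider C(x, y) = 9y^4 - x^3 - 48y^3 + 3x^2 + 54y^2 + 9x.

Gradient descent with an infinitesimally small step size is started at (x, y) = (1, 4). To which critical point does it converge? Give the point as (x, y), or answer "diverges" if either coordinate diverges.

(-1, 3)

C is separable, so gradient descent decouples: x follows -∂C/∂x, y follows -∂C/∂y.
∂C/∂x = -3(x - 3)(x + 1); at x=1 this is 12, so x decreases.
∂C/∂y = 36y(y - 3)(y - 1); at y=4 this is 432, so y decreases.
x converges to its nearest critical value -1 (a local min of the x-part); y converges to 3. The iterate converges to (-1, 3).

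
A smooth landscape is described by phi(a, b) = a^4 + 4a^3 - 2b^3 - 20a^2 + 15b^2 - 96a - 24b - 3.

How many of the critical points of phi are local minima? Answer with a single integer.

2

phi separates as a function of a plus a function of b, so ∇phi=0 decouples.
∂phi/∂a = 4(a - 3)(a + 2)(a + 4) = 0 at a ∈ {-4, -2, 3}; ∂phi/∂b = -6(b - 4)(b - 1) = 0 at b ∈ {1, 4}.
The Hessian is diagonal: diag(phi_aa, phi_bb). Second derivatives: phi_aa(-4)=56, phi_aa(-2)=-40, phi_aa(3)=140; phi_bb(1)=18, phi_bb(4)=-18.
Local minima occur where both diagonal entries positive: (-4, 1), (3, 1). Count: 2.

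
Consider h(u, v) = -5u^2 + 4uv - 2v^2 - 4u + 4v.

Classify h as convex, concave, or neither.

h is quadratic, so its Hessian is the constant matrix H = [[-10, 4], [4, -4]].
det(H) = 24, tr(H) = -14.
det(H) > 0 and tr(H) < 0, so H is negative definite everywhere: concave.

concave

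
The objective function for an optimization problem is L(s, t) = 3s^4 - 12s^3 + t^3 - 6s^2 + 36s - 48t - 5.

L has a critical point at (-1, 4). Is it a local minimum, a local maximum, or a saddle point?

The mixed partial ∂²L/∂s∂t is 0, so the Hessian at any point is diag(L_ss, L_tt) = diag(12(3s^2 - 6s - 1), 6t).
At (-1, 4): H = diag(96, 24).
Both eigenvalues are positive, so H is positive definite: a local minimum.

local minimum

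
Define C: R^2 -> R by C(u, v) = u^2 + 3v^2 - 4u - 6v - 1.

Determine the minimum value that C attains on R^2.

C(u,v) separates as P(u) + Q(v) − 1, so its minimum is min P + min Q − 1.
P'(u) = 2u - 4 vanishes at u ∈ {2}; Q'(v) = 6v - 6 vanishes at v ∈ {1}.
Local minima of P (where P''>0): P(2)=-4. Local minima of Q: Q(1)=-3.
So the global minimum of C is P(2) + Q(1) − 1 = -4 − 3 − 1 = -8, attained at (2, 1).

-8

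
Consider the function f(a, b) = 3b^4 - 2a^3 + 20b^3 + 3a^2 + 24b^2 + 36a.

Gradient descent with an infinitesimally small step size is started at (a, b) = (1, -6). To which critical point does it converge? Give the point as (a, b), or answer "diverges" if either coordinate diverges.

f is separable, so gradient descent decouples: a follows -∂f/∂a, b follows -∂f/∂b.
∂f/∂a = -6(a - 3)(a + 2); at a=1 this is 36, so a decreases.
∂f/∂b = 12b(b + 1)(b + 4); at b=-6 this is -720, so b increases.
a converges to its nearest critical value -2 (a local min of the a-part); b converges to -4. The iterate converges to (-2, -4).

(-2, -4)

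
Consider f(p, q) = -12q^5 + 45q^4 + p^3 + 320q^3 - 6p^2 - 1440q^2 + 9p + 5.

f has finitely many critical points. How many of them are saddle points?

f separates as a function of p plus a function of q, so ∇f=0 decouples.
∂f/∂p = 3(p - 3)(p - 1) = 0 at p ∈ {1, 3}; ∂f/∂q = -60q(q - 4)(q - 3)(q + 4) = 0 at q ∈ {-4, 0, 3, 4}.
The Hessian is diagonal: diag(f_pp, f_qq). Second derivatives: f_pp(1)=-6, f_pp(3)=6; f_qq(-4)=13440, f_qq(0)=-2880, f_qq(3)=1260, f_qq(4)=-1920.
Saddle points occur where the two diagonal entries have opposite signs: (1, -4), (1, 3), (3, 0), (3, 4). Count: 4.

4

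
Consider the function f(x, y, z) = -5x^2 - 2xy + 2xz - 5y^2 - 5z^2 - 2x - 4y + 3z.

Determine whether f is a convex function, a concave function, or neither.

concave

f is quadratic, so its Hessian is the constant matrix H = [[-10, -2, 2], [-2, -10, 0], [2, 0, -10]].
Leading principal minors: -10, 96, -920.
Signs alternate −, +, − ⇒ H ≺ 0 ⇒ concave.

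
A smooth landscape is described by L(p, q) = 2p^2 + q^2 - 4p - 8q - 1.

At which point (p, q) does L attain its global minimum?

(1, 4)

L(p,q) separates as A(p) + B(q) − 1, so its minimum is min A + min B − 1.
A'(p) = 4p - 4 vanishes at p ∈ {1}; B'(q) = 2q - 8 vanishes at q ∈ {4}.
Local minima of A (where A''>0): A(1)=-2. Local minima of B: B(4)=-16.
So the global minimum of L is A(1) + B(4) − 1 = -2 − 16 − 1 = -19, attained at (1, 4).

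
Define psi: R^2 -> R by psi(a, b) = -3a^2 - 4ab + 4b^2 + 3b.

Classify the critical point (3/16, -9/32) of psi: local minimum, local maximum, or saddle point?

saddle point

The Hessian of psi is constant: H = [[-6, -4], [-4, 8]].
det(H) = (-6)·8 − (-4)² = -64.
Since det(H) < 0, H is indefinite and the critical point is a saddle point.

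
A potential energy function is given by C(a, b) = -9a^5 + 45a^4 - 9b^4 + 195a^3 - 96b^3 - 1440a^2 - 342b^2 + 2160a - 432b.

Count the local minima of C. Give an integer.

2

C separates as a function of a plus a function of b, so ∇C=0 decouples.
∂C/∂a = -45(a - 4)(a - 3)(a - 1)(a + 4) = 0 at a ∈ {-4, 1, 3, 4}; ∂C/∂b = -36(b + 1)(b + 3)(b + 4) = 0 at b ∈ {-4, -3, -1}.
The Hessian is diagonal: diag(C_aa, C_bb). Second derivatives: C_aa(-4)=12600, C_aa(1)=-1350, C_aa(3)=630, C_aa(4)=-1080; C_bb(-4)=-108, C_bb(-3)=72, C_bb(-1)=-216.
Local minima occur where both diagonal entries positive: (-4, -3), (3, -3). Count: 2.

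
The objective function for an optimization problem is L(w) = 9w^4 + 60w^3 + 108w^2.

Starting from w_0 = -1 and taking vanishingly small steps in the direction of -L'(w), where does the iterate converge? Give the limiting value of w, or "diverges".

L'(w) = 36w(w + 2)(w + 3), so L'(-1) = -72.
Gradient descent moves in the -L' direction, i.e. w is increasing.
The nearest critical point in that direction is w = 0, where L'' = 216 > 0 (a local minimum). The iterate converges there.

0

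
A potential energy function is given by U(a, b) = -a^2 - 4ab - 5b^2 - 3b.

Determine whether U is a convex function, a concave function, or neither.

concave

U is quadratic, so its Hessian is the constant matrix H = [[-2, -4], [-4, -10]].
det(H) = 4, tr(H) = -12.
det(H) > 0 and tr(H) < 0, so H is negative definite everywhere: concave.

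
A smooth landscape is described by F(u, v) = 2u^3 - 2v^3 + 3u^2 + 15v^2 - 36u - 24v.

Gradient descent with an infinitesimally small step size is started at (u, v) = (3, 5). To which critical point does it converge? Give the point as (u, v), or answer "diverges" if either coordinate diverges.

diverges

F is separable, so gradient descent decouples: u follows -∂F/∂u, v follows -∂F/∂v.
∂F/∂u = 6(u - 2)(u + 3); at u=3 this is 36, so u decreases.
∂F/∂v = -6(v - 4)(v - 1); at v=5 this is -24, so v increases.
The v-coordinate has no critical point in that direction and runs off to infinity.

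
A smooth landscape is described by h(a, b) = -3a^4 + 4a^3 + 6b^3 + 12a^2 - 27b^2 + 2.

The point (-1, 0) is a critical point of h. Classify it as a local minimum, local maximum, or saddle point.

local maximum

The mixed partial ∂²h/∂a∂b is 0, so the Hessian at any point is diag(h_aa, h_bb) = diag(12(-3a^2 + 2a + 2), 18(2b - 3)).
At (-1, 0): H = diag(-36, -54).
Both eigenvalues are negative, so H is negative definite: a local maximum.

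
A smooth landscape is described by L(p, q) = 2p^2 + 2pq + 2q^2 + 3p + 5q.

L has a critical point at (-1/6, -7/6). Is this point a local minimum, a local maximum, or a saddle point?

The Hessian of L is constant: H = [[4, 2], [2, 4]].
det(H) = 4·4 − 2² = 12.
det(H) > 0 and tr(H) = 8 > 0, so H is positive definite and the point is a local minimum.

local minimum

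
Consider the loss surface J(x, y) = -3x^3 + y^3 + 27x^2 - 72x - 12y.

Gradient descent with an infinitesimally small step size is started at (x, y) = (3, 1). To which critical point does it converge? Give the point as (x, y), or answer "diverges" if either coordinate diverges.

J is separable, so gradient descent decouples: x follows -∂J/∂x, y follows -∂J/∂y.
∂J/∂x = -9(x - 4)(x - 2); at x=3 this is 9, so x decreases.
∂J/∂y = 3(y - 2)(y + 2); at y=1 this is -9, so y increases.
x converges to its nearest critical value 2 (a local min of the x-part); y converges to 2. The iterate converges to (2, 2).

(2, 2)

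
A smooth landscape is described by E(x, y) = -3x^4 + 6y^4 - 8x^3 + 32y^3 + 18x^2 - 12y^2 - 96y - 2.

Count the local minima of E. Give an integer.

E separates as a function of x plus a function of y, so ∇E=0 decouples.
∂E/∂x = -12x(x - 1)(x + 3) = 0 at x ∈ {-3, 0, 1}; ∂E/∂y = 24(y - 1)(y + 1)(y + 4) = 0 at y ∈ {-4, -1, 1}.
The Hessian is diagonal: diag(E_xx, E_yy). Second derivatives: E_xx(-3)=-144, E_xx(0)=36, E_xx(1)=-48; E_yy(-4)=360, E_yy(-1)=-144, E_yy(1)=240.
Local minima occur where both diagonal entries positive: (0, -4), (0, 1). Count: 2.

2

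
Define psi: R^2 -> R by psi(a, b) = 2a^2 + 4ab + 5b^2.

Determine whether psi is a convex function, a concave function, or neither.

psi is quadratic, so its Hessian is the constant matrix H = [[4, 4], [4, 10]].
det(H) = 24, tr(H) = 14.
det(H) > 0 and tr(H) > 0, so H is positive definite everywhere: convex.

convex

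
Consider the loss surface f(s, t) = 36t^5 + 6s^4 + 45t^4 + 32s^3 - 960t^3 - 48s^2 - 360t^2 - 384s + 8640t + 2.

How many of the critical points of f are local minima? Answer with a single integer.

4

f separates as a function of s plus a function of t, so ∇f=0 decouples.
∂f/∂s = 24(s - 2)(s + 2)(s + 4) = 0 at s ∈ {-4, -2, 2}; ∂f/∂t = 180(t - 3)(t - 2)(t + 2)(t + 4) = 0 at t ∈ {-4, -2, 2, 3}.
The Hessian is diagonal: diag(f_ss, f_tt). Second derivatives: f_ss(-4)=288, f_ss(-2)=-192, f_ss(2)=576; f_tt(-4)=-15120, f_tt(-2)=7200, f_tt(2)=-4320, f_tt(3)=6300.
Local minima occur where both diagonal entries positive: (-4, -2), (-4, 3), (2, -2), (2, 3). Count: 4.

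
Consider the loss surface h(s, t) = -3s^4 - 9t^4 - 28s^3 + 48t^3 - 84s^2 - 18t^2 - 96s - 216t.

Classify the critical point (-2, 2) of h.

The mixed partial ∂²h/∂s∂t is 0, so the Hessian at any point is diag(h_ss, h_tt) = diag(-12(3s^2 + 14s + 14), 36(-3t^2 + 8t - 1)).
At (-2, 2): H = diag(24, 108).
Both eigenvalues are positive, so H is positive definite: a local minimum.

local minimum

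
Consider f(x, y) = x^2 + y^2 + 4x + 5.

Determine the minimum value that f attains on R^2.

1

f(x,y) separates as P(x) + Q(y) + 5, so its minimum is min P + min Q + 5.
P'(x) = 2x + 4 vanishes at x ∈ {-2}; Q'(y) = 2y vanishes at y ∈ {0}.
Local minima of P (where P''>0): P(-2)=-4. Local minima of Q: Q(0)=0.
So the global minimum of f is P(-2) + Q(0) + 5 = -4 + 0 + 5 = 1, attained at (-2, 0).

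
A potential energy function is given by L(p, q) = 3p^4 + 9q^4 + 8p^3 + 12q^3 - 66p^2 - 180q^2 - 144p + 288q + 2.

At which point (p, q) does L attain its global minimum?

L(p,q) separates as A(p) + B(q) + 2, so its minimum is min A + min B + 2.
A'(p) = 12(p - 3)(p + 1)(p + 4) vanishes at p ∈ {-4, -1, 3}; B'(q) = 36(q - 2)(q - 1)(q + 4) vanishes at q ∈ {-4, 1, 2}.
Local minima of A (where A''>0): A(-4)=-224, A(3)=-567. Local minima of B: B(-4)=-2496, B(2)=96.
So the global minimum of L is A(3) + B(-4) + 2 = -567 − 2496 + 2 = -3061, attained at (3, -4).

(3, -4)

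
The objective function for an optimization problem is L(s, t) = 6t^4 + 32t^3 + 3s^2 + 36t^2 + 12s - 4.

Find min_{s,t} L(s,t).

L(s,t) separates as P(s) + Q(t) − 4, so its minimum is min P + min Q − 4.
P'(s) = 6s + 12 vanishes at s ∈ {-2}; Q'(t) = 24t(t + 1)(t + 3) vanishes at t ∈ {-3, -1, 0}.
Local minima of P (where P''>0): P(-2)=-12. Local minima of Q: Q(-3)=-54, Q(0)=0.
So the global minimum of L is P(-2) + Q(-3) − 4 = -12 − 54 − 4 = -70, attained at (-2, -3).

-70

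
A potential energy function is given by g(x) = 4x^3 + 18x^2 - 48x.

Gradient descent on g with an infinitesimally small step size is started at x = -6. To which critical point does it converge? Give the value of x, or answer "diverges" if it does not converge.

diverges

g'(x) = 12(x - 1)(x + 4), so g'(-6) = 168.
Gradient descent moves in the -g' direction, i.e. x is decreasing.
There is no critical point below x=-6, and g' keeps the same sign, so the iterate runs off to −∞.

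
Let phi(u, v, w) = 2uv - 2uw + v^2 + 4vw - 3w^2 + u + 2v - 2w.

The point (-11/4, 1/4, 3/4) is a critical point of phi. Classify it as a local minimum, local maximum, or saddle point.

saddle point

The Hessian is constant: H = [[0, 2, -2], [2, 2, 4], [-2, 4, -6]].
Leading principal minors: Δ₁ = 0, Δ₂ = -4, Δ₃ = -16.
The minors fit neither the all-positive nor the alternating-sign pattern, so H is indefinite: a saddle point.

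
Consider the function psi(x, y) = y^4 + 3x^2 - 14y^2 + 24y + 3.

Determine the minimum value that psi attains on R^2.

-114

psi(x,y) separates as P(x) + Q(y) + 3, so its minimum is min P + min Q + 3.
P'(x) = 6x vanishes at x ∈ {0}; Q'(y) = 4(y - 2)(y - 1)(y + 3) vanishes at y ∈ {-3, 1, 2}.
Local minima of P (where P''>0): P(0)=0. Local minima of Q: Q(-3)=-117, Q(2)=8.
So the global minimum of psi is P(0) + Q(-3) + 3 = 0 − 117 + 3 = -114, attained at (0, -3).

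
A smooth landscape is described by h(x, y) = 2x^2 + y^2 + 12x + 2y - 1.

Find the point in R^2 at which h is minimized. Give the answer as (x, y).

(-3, -1)

h(x,y) separates as P(x) + Q(y) − 1, so its minimum is min P + min Q − 1.
P'(x) = 4x + 12 vanishes at x ∈ {-3}; Q'(y) = 2y + 2 vanishes at y ∈ {-1}.
Local minima of P (where P''>0): P(-3)=-18. Local minima of Q: Q(-1)=-1.
So the global minimum of h is P(-3) + Q(-1) − 1 = -18 − 1 − 1 = -20, attained at (-3, -1).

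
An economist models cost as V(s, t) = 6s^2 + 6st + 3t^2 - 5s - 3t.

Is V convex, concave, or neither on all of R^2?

V is quadratic, so its Hessian is the constant matrix H = [[12, 6], [6, 6]].
det(H) = 36, tr(H) = 18.
det(H) > 0 and tr(H) > 0, so H is positive definite everywhere: convex.

convex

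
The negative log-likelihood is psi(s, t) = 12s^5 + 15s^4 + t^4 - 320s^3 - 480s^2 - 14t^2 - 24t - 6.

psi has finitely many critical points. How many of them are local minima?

4

psi separates as a function of s plus a function of t, so ∇psi=0 decouples.
∂psi/∂s = 60s(s - 4)(s + 1)(s + 4) = 0 at s ∈ {-4, -1, 0, 4}; ∂psi/∂t = 4(t - 3)(t + 1)(t + 2) = 0 at t ∈ {-2, -1, 3}.
The Hessian is diagonal: diag(psi_ss, psi_tt). Second derivatives: psi_ss(-4)=-5760, psi_ss(-1)=900, psi_ss(0)=-960, psi_ss(4)=9600; psi_tt(-2)=20, psi_tt(-1)=-16, psi_tt(3)=80.
Local minima occur where both diagonal entries positive: (-1, -2), (-1, 3), (4, -2), (4, 3). Count: 4.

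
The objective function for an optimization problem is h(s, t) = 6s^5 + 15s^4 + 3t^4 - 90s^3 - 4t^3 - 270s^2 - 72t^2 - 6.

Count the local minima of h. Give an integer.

4

h separates as a function of s plus a function of t, so ∇h=0 decouples.
∂h/∂s = 30s(s - 3)(s + 2)(s + 3) = 0 at s ∈ {-3, -2, 0, 3}; ∂h/∂t = 12t(t - 4)(t + 3) = 0 at t ∈ {-3, 0, 4}.
The Hessian is diagonal: diag(h_ss, h_tt). Second derivatives: h_ss(-3)=-540, h_ss(-2)=300, h_ss(0)=-540, h_ss(3)=2700; h_tt(-3)=252, h_tt(0)=-144, h_tt(4)=336.
Local minima occur where both diagonal entries positive: (-2, -3), (-2, 4), (3, -3), (3, 4). Count: 4.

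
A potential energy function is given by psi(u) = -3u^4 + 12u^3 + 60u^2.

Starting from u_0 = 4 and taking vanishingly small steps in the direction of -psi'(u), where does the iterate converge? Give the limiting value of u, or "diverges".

psi'(u) = -12u(u - 5)(u + 2), so psi'(4) = 288.
Gradient descent moves in the -psi' direction, i.e. u is decreasing.
The nearest critical point in that direction is u = 0, where psi'' = 120 > 0 (a local minimum). The iterate converges there.

0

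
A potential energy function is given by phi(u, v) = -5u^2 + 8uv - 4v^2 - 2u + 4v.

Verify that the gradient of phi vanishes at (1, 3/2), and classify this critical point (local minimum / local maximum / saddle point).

∇phi = (-10u + 8v - 2, 8u - 8v + 4); substituting (1, 3/2) gives ∇phi = (0, 0), so (1, 3/2) is indeed a critical point.
The Hessian of phi is constant: H = [[-10, 8], [8, -8]].
det(H) = (-10)·(-8) − 8² = 16.
det(H) > 0 and tr(H) = -18 < 0, so H is negative definite and the point is a local maximum.

local maximum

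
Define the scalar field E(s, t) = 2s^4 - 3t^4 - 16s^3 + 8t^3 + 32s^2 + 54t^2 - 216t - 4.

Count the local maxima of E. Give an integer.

E separates as a function of s plus a function of t, so ∇E=0 decouples.
∂E/∂s = 8s(s - 4)(s - 2) = 0 at s ∈ {0, 2, 4}; ∂E/∂t = -12(t - 3)(t - 2)(t + 3) = 0 at t ∈ {-3, 2, 3}.
The Hessian is diagonal: diag(E_ss, E_tt). Second derivatives: E_ss(0)=64, E_ss(2)=-32, E_ss(4)=64; E_tt(-3)=-360, E_tt(2)=60, E_tt(3)=-72.
Local maxima occur where both diagonal entries negative: (2, -3), (2, 3). Count: 2.

2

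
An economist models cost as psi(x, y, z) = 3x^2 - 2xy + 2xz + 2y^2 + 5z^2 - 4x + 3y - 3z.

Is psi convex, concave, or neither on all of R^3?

psi is quadratic, so its Hessian is the constant matrix H = [[6, -2, 2], [-2, 4, 0], [2, 0, 10]].
Leading principal minors: 6, 20, 184.
All positive ⇒ H ≻ 0 ⇒ convex.

convex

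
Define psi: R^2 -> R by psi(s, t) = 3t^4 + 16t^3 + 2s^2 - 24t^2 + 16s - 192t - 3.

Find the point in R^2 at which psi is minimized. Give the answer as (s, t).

psi(s,t) separates as P(s) + Q(t) − 3, so its minimum is min P + min Q − 3.
P'(s) = 4s + 16 vanishes at s ∈ {-4}; Q'(t) = 12(t - 2)(t + 2)(t + 4) vanishes at t ∈ {-4, -2, 2}.
Local minima of P (where P''>0): P(-4)=-32. Local minima of Q: Q(-4)=128, Q(2)=-304.
So the global minimum of psi is P(-4) + Q(2) − 3 = -32 − 304 − 3 = -339, attained at (-4, 2).

(-4, 2)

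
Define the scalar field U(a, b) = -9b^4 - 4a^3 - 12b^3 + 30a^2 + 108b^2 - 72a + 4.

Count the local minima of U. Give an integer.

U separates as a function of a plus a function of b, so ∇U=0 decouples.
∂U/∂a = -12(a - 3)(a - 2) = 0 at a ∈ {2, 3}; ∂U/∂b = -36b(b - 2)(b + 3) = 0 at b ∈ {-3, 0, 2}.
The Hessian is diagonal: diag(U_aa, U_bb). Second derivatives: U_aa(2)=12, U_aa(3)=-12; U_bb(-3)=-540, U_bb(0)=216, U_bb(2)=-360.
Local minima occur where both diagonal entries positive: (2, 0). Count: 1.

1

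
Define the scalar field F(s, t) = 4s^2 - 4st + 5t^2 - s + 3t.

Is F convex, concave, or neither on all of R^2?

F is quadratic, so its Hessian is the constant matrix H = [[8, -4], [-4, 10]].
det(H) = 64, tr(H) = 18.
det(H) > 0 and tr(H) > 0, so H is positive definite everywhere: convex.

convex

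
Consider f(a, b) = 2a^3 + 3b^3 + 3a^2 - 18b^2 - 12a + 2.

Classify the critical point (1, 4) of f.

The mixed partial ∂²f/∂a∂b is 0, so the Hessian at any point is diag(f_aa, f_bb) = diag(6(2a + 1), 18(b - 2)).
At (1, 4): H = diag(18, 36).
Both eigenvalues are positive, so H is positive definite: a local minimum.

local minimum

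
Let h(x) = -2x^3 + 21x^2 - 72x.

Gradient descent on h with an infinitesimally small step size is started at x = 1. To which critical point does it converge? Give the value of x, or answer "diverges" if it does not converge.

3

h'(x) = -6(x - 4)(x - 3), so h'(1) = -36.
Gradient descent moves in the -h' direction, i.e. x is increasing.
The nearest critical point in that direction is x = 3, where h'' = 6 > 0 (a local minimum). The iterate converges there.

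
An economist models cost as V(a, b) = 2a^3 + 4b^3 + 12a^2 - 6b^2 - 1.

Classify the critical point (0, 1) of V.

local minimum

The mixed partial ∂²V/∂a∂b is 0, so the Hessian at any point is diag(V_aa, V_bb) = diag(12(a + 2), 12(2b - 1)).
At (0, 1): H = diag(24, 12).
Both eigenvalues are positive, so H is positive definite: a local minimum.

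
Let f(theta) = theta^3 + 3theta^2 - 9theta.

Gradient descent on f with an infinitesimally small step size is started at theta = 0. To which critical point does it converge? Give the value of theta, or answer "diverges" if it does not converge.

1

f'(theta) = 3(theta - 1)(theta + 3), so f'(0) = -9.
Gradient descent moves in the -f' direction, i.e. theta is increasing.
The nearest critical point in that direction is theta = 1, where f'' = 12 > 0 (a local minimum). The iterate converges there.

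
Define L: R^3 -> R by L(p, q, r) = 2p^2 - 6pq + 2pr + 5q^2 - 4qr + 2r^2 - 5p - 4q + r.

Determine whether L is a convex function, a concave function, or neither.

L is quadratic, so its Hessian is the constant matrix H = [[4, -6, 2], [-6, 10, -4], [2, -4, 4]].
Leading principal minors: 4, 4, 8.
All positive ⇒ H ≻ 0 ⇒ convex.

convex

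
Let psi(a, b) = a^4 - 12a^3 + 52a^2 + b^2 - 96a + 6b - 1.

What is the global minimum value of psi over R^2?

psi(a,b) separates as P(a) + Q(b) − 1, so its minimum is min P + min Q − 1.
P'(a) = 4(a - 4)(a - 3)(a - 2) vanishes at a ∈ {2, 3, 4}; Q'(b) = 2b + 6 vanishes at b ∈ {-3}.
Local minima of P (where P''>0): P(2)=-64, P(4)=-64. Local minima of Q: Q(-3)=-9.
So the global minimum of psi is P(2) + Q(-3) − 1 = -64 − 9 − 1 = -74, attained at (2, -3).

-74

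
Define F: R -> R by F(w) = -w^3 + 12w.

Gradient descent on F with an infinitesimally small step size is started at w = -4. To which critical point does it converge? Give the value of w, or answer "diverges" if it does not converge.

F'(w) = -3(w - 2)(w + 2), so F'(-4) = -36.
Gradient descent moves in the -F' direction, i.e. w is increasing.
The nearest critical point in that direction is w = -2, where F'' = 12 > 0 (a local minimum). The iterate converges there.

-2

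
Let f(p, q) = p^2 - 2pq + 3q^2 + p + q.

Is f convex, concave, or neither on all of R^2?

convex

f is quadratic, so its Hessian is the constant matrix H = [[2, -2], [-2, 6]].
det(H) = 8, tr(H) = 8.
det(H) > 0 and tr(H) > 0, so H is positive definite everywhere: convex.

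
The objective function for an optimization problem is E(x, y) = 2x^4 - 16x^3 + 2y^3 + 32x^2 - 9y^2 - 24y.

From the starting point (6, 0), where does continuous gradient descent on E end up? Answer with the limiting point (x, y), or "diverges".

E is separable, so gradient descent decouples: x follows -∂E/∂x, y follows -∂E/∂y.
∂E/∂x = 8x(x - 4)(x - 2); at x=6 this is 384, so x decreases.
∂E/∂y = 6(y - 4)(y + 1); at y=0 this is -24, so y increases.
x converges to its nearest critical value 4 (a local min of the x-part); y converges to 4. The iterate converges to (4, 4).

(4, 4)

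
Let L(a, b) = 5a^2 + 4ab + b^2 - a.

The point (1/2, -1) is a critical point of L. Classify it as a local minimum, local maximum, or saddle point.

The Hessian of L is constant: H = [[10, 4], [4, 2]].
det(H) = 10·2 − 4² = 4.
det(H) > 0 and tr(H) = 12 > 0, so H is positive definite and the point is a local minimum.

local minimum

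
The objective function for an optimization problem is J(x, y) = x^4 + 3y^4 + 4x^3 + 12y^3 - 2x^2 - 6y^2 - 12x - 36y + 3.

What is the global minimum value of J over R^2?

J(x,y) separates as P(x) + Q(y) + 3, so its minimum is min P + min Q + 3.
P'(x) = 4(x - 1)(x + 1)(x + 3) vanishes at x ∈ {-3, -1, 1}; Q'(y) = 12(y - 1)(y + 1)(y + 3) vanishes at y ∈ {-3, -1, 1}.
Local minima of P (where P''>0): P(-3)=-9, P(1)=-9. Local minima of Q: Q(-3)=-27, Q(1)=-27.
So the global minimum of J is P(-3) + Q(-3) + 3 = -9 − 27 + 3 = -33, attained at (-3, -3).

-33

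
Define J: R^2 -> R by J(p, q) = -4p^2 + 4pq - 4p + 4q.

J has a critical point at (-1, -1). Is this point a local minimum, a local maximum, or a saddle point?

saddle point

The Hessian of J is constant: H = [[-8, 4], [4, 0]].
det(H) = (-8)·0 − 4² = -16.
Since det(H) < 0, H is indefinite and the critical point is a saddle point.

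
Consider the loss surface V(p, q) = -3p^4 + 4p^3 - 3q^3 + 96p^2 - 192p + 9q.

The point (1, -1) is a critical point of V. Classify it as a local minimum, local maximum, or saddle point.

local minimum

The mixed partial ∂²V/∂p∂q is 0, so the Hessian at any point is diag(V_pp, V_qq) = diag(12(-3p^2 + 2p + 16), -18q).
At (1, -1): H = diag(180, 18).
Both eigenvalues are positive, so H is positive definite: a local minimum.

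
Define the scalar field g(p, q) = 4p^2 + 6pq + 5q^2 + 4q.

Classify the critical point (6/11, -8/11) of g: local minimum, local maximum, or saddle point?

The Hessian of g is constant: H = [[8, 6], [6, 10]].
det(H) = 8·10 − 6² = 44.
det(H) > 0 and tr(H) = 18 > 0, so H is positive definite and the point is a local minimum.

local minimum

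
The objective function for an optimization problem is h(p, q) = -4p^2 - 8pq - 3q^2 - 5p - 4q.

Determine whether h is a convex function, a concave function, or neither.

neither

h is quadratic, so its Hessian is the constant matrix H = [[-8, -8], [-8, -6]].
det(H) = -16, tr(H) = -14.
det(H) < 0, so H is indefinite: neither convex nor concave.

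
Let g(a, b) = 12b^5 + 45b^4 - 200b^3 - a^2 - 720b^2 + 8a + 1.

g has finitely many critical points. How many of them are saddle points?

2

g separates as a function of a plus a function of b, so ∇g=0 decouples.
∂g/∂a = -2(a - 4) = 0 at a ∈ {4}; ∂g/∂b = 60b(b - 3)(b + 2)(b + 4) = 0 at b ∈ {-4, -2, 0, 3}.
The Hessian is diagonal: diag(g_aa, g_bb). Second derivatives: g_aa(4)=-2; g_bb(-4)=-3360, g_bb(-2)=1200, g_bb(0)=-1440, g_bb(3)=6300.
Saddle points occur where the two diagonal entries have opposite signs: (4, -2), (4, 3). Count: 2.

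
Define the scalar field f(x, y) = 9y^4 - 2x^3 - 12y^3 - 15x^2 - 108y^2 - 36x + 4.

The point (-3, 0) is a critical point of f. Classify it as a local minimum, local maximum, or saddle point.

saddle point

The mixed partial ∂²f/∂x∂y is 0, so the Hessian at any point is diag(f_xx, f_yy) = diag(-6(2x + 5), 36(3y^2 - 2y - 6)).
At (-3, 0): H = diag(6, -216).
The eigenvalues have opposite signs, so H is indefinite: a saddle point.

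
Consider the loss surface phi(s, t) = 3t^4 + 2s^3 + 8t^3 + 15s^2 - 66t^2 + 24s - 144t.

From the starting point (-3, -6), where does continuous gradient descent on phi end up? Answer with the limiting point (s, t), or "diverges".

(-1, -4)

phi is separable, so gradient descent decouples: s follows -∂phi/∂s, t follows -∂phi/∂t.
∂phi/∂s = 6(s + 1)(s + 4); at s=-3 this is -12, so s increases.
∂phi/∂t = 12(t - 3)(t + 1)(t + 4); at t=-6 this is -1080, so t increases.
s converges to its nearest critical value -1 (a local min of the s-part); t converges to -4. The iterate converges to (-1, -4).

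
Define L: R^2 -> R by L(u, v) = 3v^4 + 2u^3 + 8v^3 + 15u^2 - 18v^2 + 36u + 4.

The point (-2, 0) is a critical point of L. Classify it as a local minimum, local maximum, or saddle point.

The mixed partial ∂²L/∂u∂v is 0, so the Hessian at any point is diag(L_uu, L_vv) = diag(6(2u + 5), 12(3v^2 + 4v - 3)).
At (-2, 0): H = diag(6, -36).
The eigenvalues have opposite signs, so H is indefinite: a saddle point.

saddle point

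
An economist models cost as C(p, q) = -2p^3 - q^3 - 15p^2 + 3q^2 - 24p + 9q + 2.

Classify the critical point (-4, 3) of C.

The mixed partial ∂²C/∂p∂q is 0, so the Hessian at any point is diag(C_pp, C_qq) = diag(-6(2p + 5), 6(-q + 1)).
At (-4, 3): H = diag(18, -12).
The eigenvalues have opposite signs, so H is indefinite: a saddle point.

saddle point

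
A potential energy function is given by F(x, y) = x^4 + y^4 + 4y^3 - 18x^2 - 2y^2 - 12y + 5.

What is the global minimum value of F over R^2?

F(x,y) separates as P(x) + Q(y) + 5, so its minimum is min P + min Q + 5.
P'(x) = 4x(x - 3)(x + 3) vanishes at x ∈ {-3, 0, 3}; Q'(y) = 4(y - 1)(y + 1)(y + 3) vanishes at y ∈ {-3, -1, 1}.
Local minima of P (where P''>0): P(-3)=-81, P(3)=-81. Local minima of Q: Q(-3)=-9, Q(1)=-9.
So the global minimum of F is P(-3) + Q(-3) + 5 = -81 − 9 + 5 = -85, attained at (-3, -3).

-85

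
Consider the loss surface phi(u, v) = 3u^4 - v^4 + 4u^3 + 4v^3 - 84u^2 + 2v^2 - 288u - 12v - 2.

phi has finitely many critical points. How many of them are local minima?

2

phi separates as a function of u plus a function of v, so ∇phi=0 decouples.
∂phi/∂u = 12(u - 4)(u + 2)(u + 3) = 0 at u ∈ {-3, -2, 4}; ∂phi/∂v = -4(v - 3)(v - 1)(v + 1) = 0 at v ∈ {-1, 1, 3}.
The Hessian is diagonal: diag(phi_uu, phi_vv). Second derivatives: phi_uu(-3)=84, phi_uu(-2)=-72, phi_uu(4)=504; phi_vv(-1)=-32, phi_vv(1)=16, phi_vv(3)=-32.
Local minima occur where both diagonal entries positive: (-3, 1), (4, 1). Count: 2.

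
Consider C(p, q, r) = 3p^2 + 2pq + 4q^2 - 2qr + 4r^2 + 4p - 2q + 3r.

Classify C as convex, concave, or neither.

C is quadratic, so its Hessian is the constant matrix H = [[6, 2, 0], [2, 8, -2], [0, -2, 8]].
Leading principal minors: 6, 44, 328.
All positive ⇒ H ≻ 0 ⇒ convex.

convex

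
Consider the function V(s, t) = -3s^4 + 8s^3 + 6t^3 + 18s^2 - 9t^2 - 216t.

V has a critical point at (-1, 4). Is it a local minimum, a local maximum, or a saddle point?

saddle point

The mixed partial ∂²V/∂s∂t is 0, so the Hessian at any point is diag(V_ss, V_tt) = diag(12(-3s^2 + 4s + 3), 18(2t - 1)).
At (-1, 4): H = diag(-48, 126).
The eigenvalues have opposite signs, so H is indefinite: a saddle point.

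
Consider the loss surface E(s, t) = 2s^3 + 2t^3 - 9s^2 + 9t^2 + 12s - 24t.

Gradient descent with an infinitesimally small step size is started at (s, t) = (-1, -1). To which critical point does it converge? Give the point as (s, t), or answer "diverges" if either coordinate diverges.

E is separable, so gradient descent decouples: s follows -∂E/∂s, t follows -∂E/∂t.
∂E/∂s = 6(s - 2)(s - 1); at s=-1 this is 36, so s decreases.
∂E/∂t = 6(t - 1)(t + 4); at t=-1 this is -36, so t increases.
The s-coordinate has no critical point in that direction and runs off to infinity.

diverges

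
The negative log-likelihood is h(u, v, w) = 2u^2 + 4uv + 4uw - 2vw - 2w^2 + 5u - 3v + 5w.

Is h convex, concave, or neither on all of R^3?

h is quadratic, so its Hessian is the constant matrix H = [[4, 4, 4], [4, 0, -2], [4, -2, -4]].
Leading principal minors: 4, -16, -16.
Neither pattern holds ⇒ H is indefinite ⇒ neither convex nor concave.

neither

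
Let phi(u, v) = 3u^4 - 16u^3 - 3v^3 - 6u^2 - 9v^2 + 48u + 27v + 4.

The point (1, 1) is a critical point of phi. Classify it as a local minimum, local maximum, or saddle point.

The mixed partial ∂²phi/∂u∂v is 0, so the Hessian at any point is diag(phi_uu, phi_vv) = diag(12(3u^2 - 8u - 1), -18(v + 1)).
At (1, 1): H = diag(-72, -36).
Both eigenvalues are negative, so H is negative definite: a local maximum.

local maximum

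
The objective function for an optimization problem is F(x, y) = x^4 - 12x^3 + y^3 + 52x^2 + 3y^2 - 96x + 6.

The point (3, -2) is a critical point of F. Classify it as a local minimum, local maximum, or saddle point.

The mixed partial ∂²F/∂x∂y is 0, so the Hessian at any point is diag(F_xx, F_yy) = diag(4(3x^2 - 18x + 26), 6(y + 1)).
At (3, -2): H = diag(-4, -6).
Both eigenvalues are negative, so H is negative definite: a local maximum.

local maximum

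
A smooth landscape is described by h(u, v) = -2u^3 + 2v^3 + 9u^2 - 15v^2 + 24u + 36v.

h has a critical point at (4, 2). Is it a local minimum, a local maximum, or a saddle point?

local maximum

The mixed partial ∂²h/∂u∂v is 0, so the Hessian at any point is diag(h_uu, h_vv) = diag(6(-2u + 3), 6(2v - 5)).
At (4, 2): H = diag(-30, -6).
Both eigenvalues are negative, so H is negative definite: a local maximum.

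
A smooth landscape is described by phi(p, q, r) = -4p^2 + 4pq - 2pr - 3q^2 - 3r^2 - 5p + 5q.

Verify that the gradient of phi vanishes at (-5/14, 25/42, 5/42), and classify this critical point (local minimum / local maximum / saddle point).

∇phi = (-8p + 4q - 2r - 5, 4p - 6q + 5, -2p - 6r); substituting (-5/14, 25/42, 5/42) gives ∇phi = (0, 0, 0), so (-5/14, 25/42, 5/42) is indeed a critical point.
The Hessian is constant: H = [[-8, 4, -2], [4, -6, 0], [-2, 0, -6]].
Leading principal minors: Δ₁ = -8, Δ₂ = 32, Δ₃ = -168.
The minors alternate sign starting negative (−, +, −), so H is negative definite: a local maximum.

local maximum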